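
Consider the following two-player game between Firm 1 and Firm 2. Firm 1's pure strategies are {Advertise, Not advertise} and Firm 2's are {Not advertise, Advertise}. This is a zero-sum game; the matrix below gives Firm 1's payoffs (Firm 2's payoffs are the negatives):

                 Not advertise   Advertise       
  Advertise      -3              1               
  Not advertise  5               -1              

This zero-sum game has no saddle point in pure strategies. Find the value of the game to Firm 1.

For Firm 1 to be willing to mix, Firm 1 must be indifferent between Advertise and Not advertise, which pins down Firm 2's mix.
  Firm 1's expected payoff from Advertise: q·(-3) + (1−q)·1 = -4q + 1
  Firm 1's expected payoff from Not advertise: q·5 + (1−q)·(-1) = 6q - 1
  -4q + 1 = 6q - 1  ⇒  -10q = -2  ⇒  q = 1/5.
The value is Firm 1's expected payoff against this mix (using Advertise): (1/5)·(-3) + (4/5)·1 = 1/5.

v = 1/5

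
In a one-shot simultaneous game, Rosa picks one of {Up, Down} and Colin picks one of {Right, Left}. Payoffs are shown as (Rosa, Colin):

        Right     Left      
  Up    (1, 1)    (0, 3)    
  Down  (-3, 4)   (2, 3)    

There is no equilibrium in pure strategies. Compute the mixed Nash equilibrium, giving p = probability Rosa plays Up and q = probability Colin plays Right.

For Colin to be willing to mix, Colin must be indifferent between Right and Left, which pins down Rosa's mix.
  Colin's payoff to Right: p·1 + (1−p)·4 = -3p + 4
  Colin's payoff to Left: p·3 + (1−p)·3 = 3
  -3p + 4 = 3  ⇒  -3p = -1  ⇒  p = 1/3.
Colin's mix must leave Rosa indifferent between Up and Down.
  Rosa's expected payoff from Up: q·1 + (1−q)·0 = q
  Rosa's expected payoff from Down: q·(-3) + (1−q)·2 = -5q + 2
  q = -5q + 2  ⇒  6q = 2  ⇒  q = 1/3.

p = 1/3, q = 1/3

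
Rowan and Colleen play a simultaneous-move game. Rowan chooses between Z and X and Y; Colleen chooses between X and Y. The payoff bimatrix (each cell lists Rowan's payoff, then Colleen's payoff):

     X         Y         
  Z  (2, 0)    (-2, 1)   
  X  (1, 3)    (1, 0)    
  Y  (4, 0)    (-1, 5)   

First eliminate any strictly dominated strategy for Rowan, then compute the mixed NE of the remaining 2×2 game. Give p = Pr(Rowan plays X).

Rowan's strategy Z is strictly dominated by Y: 4 > 2 and -1 > -2. Eliminate Z.
In a mixed equilibrium Colleen is indifferent between X and Y; this condition fixes p.
  Colleen's expected payoff from X: p·3 + (1−p)·0 = 3p
  Colleen's expected payoff from Y: p·0 + (1−p)·5 = -5p + 5
  3p = -5p + 5  ⇒  8p = 5  ⇒  p = 5/8.

p = 5/8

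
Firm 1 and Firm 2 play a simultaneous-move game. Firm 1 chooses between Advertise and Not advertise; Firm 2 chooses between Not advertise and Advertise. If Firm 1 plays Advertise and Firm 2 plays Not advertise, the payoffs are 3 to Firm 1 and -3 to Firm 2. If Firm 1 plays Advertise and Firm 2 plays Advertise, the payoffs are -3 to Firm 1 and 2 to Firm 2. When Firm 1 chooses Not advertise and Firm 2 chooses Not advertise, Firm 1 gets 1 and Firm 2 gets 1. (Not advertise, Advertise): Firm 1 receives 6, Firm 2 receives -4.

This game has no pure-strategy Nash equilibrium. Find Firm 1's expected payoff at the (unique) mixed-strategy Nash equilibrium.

21/11

In a mixed equilibrium Firm 1 is indifferent between Advertise and Not advertise; this condition fixes q.
  Firm 1's payoff from Advertise: q·3 + (1−q)·(-3) = 6q - 3
  Firm 1's payoff from Not advertise: q·1 + (1−q)·6 = -5q + 6
  6q - 3 = -5q + 6  ⇒  11q = 9  ⇒  q = 9/11.
At equilibrium Firm 1 is indifferent across rows, so Firm 1's payoff equals the payoff from Advertise: (9/11)·3 + (2/11)·(-3) = 21/11.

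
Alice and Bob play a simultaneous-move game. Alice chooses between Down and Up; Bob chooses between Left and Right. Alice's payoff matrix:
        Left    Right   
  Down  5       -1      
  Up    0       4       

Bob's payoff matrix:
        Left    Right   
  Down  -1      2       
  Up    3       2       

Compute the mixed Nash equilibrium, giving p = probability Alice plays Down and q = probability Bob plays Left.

Set Bob's expected payoff from Left equal to that from Right:
  Bob's payoff from Left: p·(-1) + (1−p)·3 = -4p + 3
  Bob's payoff from Right: p·2 + (1−p)·2 = 2
  -4p + 3 = 2  ⇒  -4p = -1  ⇒  p = 1/4.
Bob's mix must leave Alice indifferent between Down and Up.
  Alice's expected payoff from Down: q·5 + (1−q)·(-1) = 6q - 1
  Alice's expected payoff from Up: q·0 + (1−q)·4 = -4q + 4
  6q - 1 = -4q + 4  ⇒  10q = 5  ⇒  q = 1/2.

p = 1/4, q = 1/2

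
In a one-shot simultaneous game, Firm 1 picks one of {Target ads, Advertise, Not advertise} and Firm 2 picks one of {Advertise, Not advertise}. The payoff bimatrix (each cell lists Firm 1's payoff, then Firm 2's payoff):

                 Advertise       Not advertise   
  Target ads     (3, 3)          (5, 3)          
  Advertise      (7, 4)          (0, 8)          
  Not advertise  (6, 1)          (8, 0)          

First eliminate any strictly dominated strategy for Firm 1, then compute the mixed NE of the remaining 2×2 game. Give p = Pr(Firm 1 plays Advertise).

Firm 1's strategy Target ads is strictly dominated by Not advertise: 6 > 3 and 8 > 5. Eliminate Target ads.
Firm 2's indifference between Advertise and Not advertise determines Firm 1's mixing probability p:
  Firm 2's payoff from Advertise: p·4 + (1−p)·1 = 3p + 1
  Firm 2's payoff from Not advertise: p·8 + (1−p)·0 = 8p
  3p + 1 = 8p  ⇒  -5p = -1  ⇒  p = 1/5.

p = 1/5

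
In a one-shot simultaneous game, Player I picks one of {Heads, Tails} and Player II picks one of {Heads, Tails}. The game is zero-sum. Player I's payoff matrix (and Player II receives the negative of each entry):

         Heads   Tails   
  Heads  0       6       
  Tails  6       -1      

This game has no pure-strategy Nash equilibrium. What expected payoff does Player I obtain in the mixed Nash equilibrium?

36/13

In a mixed equilibrium Player I is indifferent between Heads and Tails; this condition fixes q.
  Player I's expected payoff from Heads: q·0 + (1−q)·6 = -6q + 6
  Player I's expected payoff from Tails: q·6 + (1−q)·(-1) = 7q - 1
  -6q + 6 = 7q - 1  ⇒  -13q = -7  ⇒  q = 7/13.
At equilibrium Player I is indifferent across rows, so Player I's payoff equals the payoff from Heads: (7/13)·0 + (6/13)·6 = 36/13.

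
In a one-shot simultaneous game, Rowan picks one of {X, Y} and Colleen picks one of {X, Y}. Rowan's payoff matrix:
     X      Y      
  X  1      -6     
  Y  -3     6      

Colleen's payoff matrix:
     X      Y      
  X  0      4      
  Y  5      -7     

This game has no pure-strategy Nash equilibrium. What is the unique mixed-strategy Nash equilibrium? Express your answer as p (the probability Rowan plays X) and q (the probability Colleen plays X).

p = 3/4, q = 3/4

Set Colleen's expected payoff from X equal to that from Y:
  Colleen's payoff to X: p·0 + (1−p)·5 = -5p + 5
  Colleen's payoff to Y: p·4 + (1−p)·(-7) = 11p - 7
  -5p + 5 = 11p - 7  ⇒  -16p = -12  ⇒  p = 3/4.
Set Rowan's expected payoff from X equal to that from Y:
  Rowan's payoff from X: q·1 + (1−q)·(-6) = 7q - 6
  Rowan's payoff from Y: q·(-3) + (1−q)·6 = -9q + 6
  7q - 6 = -9q + 6  ⇒  16q = 12  ⇒  q = 3/4.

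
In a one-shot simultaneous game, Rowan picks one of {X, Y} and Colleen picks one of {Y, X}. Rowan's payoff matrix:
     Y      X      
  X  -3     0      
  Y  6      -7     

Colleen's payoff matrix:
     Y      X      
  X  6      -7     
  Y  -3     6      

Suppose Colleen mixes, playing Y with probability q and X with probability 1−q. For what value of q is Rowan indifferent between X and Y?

q = 7/16

In a mixed equilibrium Rowan is indifferent between X and Y; this condition fixes q.
  Rowan's payoff from X: q·(-3) + (1−q)·0 = -3q
  Rowan's payoff from Y: q·6 + (1−q)·(-7) = 13q - 7
  -3q = 13q - 7  ⇒  -16q = -7  ⇒  q = 7/16.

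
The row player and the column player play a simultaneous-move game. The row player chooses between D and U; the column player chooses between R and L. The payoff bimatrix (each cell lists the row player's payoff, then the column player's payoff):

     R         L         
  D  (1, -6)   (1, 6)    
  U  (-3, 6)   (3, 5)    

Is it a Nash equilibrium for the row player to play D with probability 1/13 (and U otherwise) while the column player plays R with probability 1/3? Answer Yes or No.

Yes

Check the column player's indifference given the row player's mix p = 1/13:
  payoff from R = 66/13; payoff from L = 66/13 — equal.
Check the row player's indifference given the column player's mix q = 1/3:
  payoff from D = 1; payoff from U = 1 — equal.
Both players are indifferent, so neither can profitably deviate.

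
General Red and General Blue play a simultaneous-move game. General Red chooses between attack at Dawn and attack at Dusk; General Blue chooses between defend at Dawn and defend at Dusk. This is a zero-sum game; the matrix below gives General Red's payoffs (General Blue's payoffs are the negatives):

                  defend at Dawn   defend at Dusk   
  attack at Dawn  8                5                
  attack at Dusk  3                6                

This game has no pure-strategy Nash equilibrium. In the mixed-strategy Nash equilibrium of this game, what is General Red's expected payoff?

11/2

For General Red to be willing to mix, General Red must be indifferent between attack at Dawn and attack at Dusk, which pins down General Blue's mix.
  General Red's expected payoff from attack at Dawn: q·8 + (1−q)·5 = 3q + 5
  General Red's expected payoff from attack at Dusk: q·3 + (1−q)·6 = -3q + 6
  3q + 5 = -3q + 6  ⇒  6q = 1  ⇒  q = 1/6.
At equilibrium General Red is indifferent across rows, so General Red's payoff equals the payoff from attack at Dawn: (1/6)·8 + (5/6)·5 = 11/2.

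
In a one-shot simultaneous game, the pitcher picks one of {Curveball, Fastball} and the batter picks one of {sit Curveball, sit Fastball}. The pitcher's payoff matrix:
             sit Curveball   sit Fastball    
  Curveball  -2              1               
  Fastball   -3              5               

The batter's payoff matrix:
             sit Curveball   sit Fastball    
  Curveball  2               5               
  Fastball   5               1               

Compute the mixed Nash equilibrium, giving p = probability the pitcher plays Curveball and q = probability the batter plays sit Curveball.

The pitcher's mix must leave the batter indifferent between sit Curveball and sit Fastball.
  the batter's payoff from sit Curveball: p·2 + (1−p)·5 = -3p + 5
  the batter's payoff from sit Fastball: p·5 + (1−p)·1 = 4p + 1
  -3p + 5 = 4p + 1  ⇒  -7p = -4  ⇒  p = 4/7.
Set the pitcher's expected payoff from Curveball equal to that from Fastball:
  the pitcher's payoff to Curveball: q·(-2) + (1−q)·1 = -3q + 1
  the pitcher's payoff to Fastball: q·(-3) + (1−q)·5 = -8q + 5
  -3q + 1 = -8q + 5  ⇒  5q = 4  ⇒  q = 4/5.

p = 4/7, q = 4/5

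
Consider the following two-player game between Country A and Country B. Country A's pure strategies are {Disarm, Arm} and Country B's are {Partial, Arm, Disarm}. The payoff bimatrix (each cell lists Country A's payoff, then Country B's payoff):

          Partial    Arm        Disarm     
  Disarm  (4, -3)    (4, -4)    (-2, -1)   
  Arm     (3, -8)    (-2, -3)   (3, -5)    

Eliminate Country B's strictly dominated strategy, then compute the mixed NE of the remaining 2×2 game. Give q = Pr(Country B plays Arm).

q = 5/11

Country B's strategy Partial is strictly dominated by Disarm: -1 > -3 and -5 > -8. Eliminate Partial.
Country B's mix must leave Country A indifferent between Disarm and Arm.
  Country A's payoff to Disarm: q·4 + (1−q)·(-2) = 6q - 2
  Country A's payoff to Arm: q·(-2) + (1−q)·3 = -5q + 3
  6q - 2 = -5q + 3  ⇒  11q = 5  ⇒  q = 5/11.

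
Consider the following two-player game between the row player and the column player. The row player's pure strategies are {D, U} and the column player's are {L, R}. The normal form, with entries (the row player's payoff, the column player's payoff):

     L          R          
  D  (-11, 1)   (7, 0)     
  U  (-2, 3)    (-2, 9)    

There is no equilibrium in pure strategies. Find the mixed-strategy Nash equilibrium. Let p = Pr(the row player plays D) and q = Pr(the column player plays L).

In a mixed equilibrium the column player is indifferent between L and R; this condition fixes p.
  the column player's expected payoff from L: p·1 + (1−p)·3 = -2p + 3
  the column player's expected payoff from R: p·0 + (1−p)·9 = -9p + 9
  -2p + 3 = -9p + 9  ⇒  7p = 6  ⇒  p = 6/7.
The column player's mix must leave the row player indifferent between D and U.
  the row player's payoff from D: q·(-11) + (1−q)·7 = -18q + 7
  the row player's payoff from U: q·(-2) + (1−q)·(-2) = -2
  -18q + 7 = -2  ⇒  -18q = -9  ⇒  q = 1/2.

p = 6/7, q = 1/2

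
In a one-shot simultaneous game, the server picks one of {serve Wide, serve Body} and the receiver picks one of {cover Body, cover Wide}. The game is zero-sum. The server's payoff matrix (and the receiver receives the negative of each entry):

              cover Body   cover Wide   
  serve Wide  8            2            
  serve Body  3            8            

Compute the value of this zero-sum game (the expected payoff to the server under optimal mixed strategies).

v = 58/11

In a mixed equilibrium the server is indifferent between serve Wide and serve Body; this condition fixes q.
  the server's payoff to serve Wide: q·8 + (1−q)·2 = 6q + 2
  the server's payoff to serve Body: q·3 + (1−q)·8 = -5q + 8
  6q + 2 = -5q + 8  ⇒  11q = 6  ⇒  q = 6/11.
The value is the server's expected payoff against this mix (using serve Wide): (6/11)·8 + (5/11)·2 = 58/11.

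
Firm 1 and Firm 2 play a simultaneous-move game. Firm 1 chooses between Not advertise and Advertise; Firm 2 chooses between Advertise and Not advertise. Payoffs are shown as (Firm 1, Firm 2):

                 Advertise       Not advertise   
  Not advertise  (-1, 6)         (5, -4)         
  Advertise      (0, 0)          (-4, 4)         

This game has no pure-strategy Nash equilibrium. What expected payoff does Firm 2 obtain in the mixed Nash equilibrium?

12/7

Firm 2's indifference between Advertise and Not advertise determines Firm 1's mixing probability p:
  Firm 2's payoff from Advertise: p·6 + (1−p)·0 = 6p
  Firm 2's payoff from Not advertise: p·(-4) + (1−p)·4 = -8p + 4
  6p = -8p + 4  ⇒  14p = 4  ⇒  p = 2/7.
At equilibrium Firm 2 is indifferent across columns, so Firm 2's payoff equals the payoff from Advertise: (2/7)·6 + (5/7)·0 = 12/7.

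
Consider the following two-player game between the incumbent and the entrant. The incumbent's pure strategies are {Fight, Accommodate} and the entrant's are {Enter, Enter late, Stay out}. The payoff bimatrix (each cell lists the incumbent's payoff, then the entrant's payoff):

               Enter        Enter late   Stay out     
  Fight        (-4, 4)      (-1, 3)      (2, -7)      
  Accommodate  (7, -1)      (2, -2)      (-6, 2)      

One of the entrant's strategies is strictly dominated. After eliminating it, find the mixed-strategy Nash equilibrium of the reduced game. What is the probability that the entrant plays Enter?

q = 8/19

The entrant's strategy Enter late is strictly dominated by Enter: 4 > 3 and -1 > -2. Eliminate Enter late.
For the incumbent to be willing to mix, the incumbent must be indifferent between Fight and Accommodate, which pins down the entrant's mix.
  the incumbent's expected payoff from Fight: q·(-4) + (1−q)·2 = -6q + 2
  the incumbent's expected payoff from Accommodate: q·7 + (1−q)·(-6) = 13q - 6
  -6q + 2 = 13q - 6  ⇒  -19q = -8  ⇒  q = 8/19.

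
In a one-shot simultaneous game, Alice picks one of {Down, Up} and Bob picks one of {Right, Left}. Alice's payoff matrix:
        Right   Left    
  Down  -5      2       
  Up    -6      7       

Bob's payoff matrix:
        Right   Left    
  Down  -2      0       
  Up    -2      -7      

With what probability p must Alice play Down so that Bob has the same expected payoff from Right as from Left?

p = 5/7

For Bob to be willing to mix, Bob must be indifferent between Right and Left, which pins down Alice's mix.
  Bob's payoff to Right: p·(-2) + (1−p)·(-2) = -2
  Bob's payoff to Left: p·0 + (1−p)·(-7) = 7p - 7
  -2 = 7p - 7  ⇒  -7p = -5  ⇒  p = 5/7.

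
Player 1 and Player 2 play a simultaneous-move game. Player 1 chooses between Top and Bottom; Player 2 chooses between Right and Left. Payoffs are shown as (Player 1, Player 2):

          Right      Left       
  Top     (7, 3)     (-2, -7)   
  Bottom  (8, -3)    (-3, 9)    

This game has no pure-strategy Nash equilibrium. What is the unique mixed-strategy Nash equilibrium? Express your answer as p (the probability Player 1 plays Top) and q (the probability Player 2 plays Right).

p = 6/11, q = 1/2

Player 1's mix must leave Player 2 indifferent between Right and Left.
  Player 2's payoff from Right: p·3 + (1−p)·(-3) = 6p - 3
  Player 2's payoff from Left: p·(-7) + (1−p)·9 = -16p + 9
  6p - 3 = -16p + 9  ⇒  22p = 12  ⇒  p = 6/11.
Player 2's mix must leave Player 1 indifferent between Top and Bottom.
  Player 1's expected payoff from Top: q·7 + (1−q)·(-2) = 9q - 2
  Player 1's expected payoff from Bottom: q·8 + (1−q)·(-3) = 11q - 3
  9q - 2 = 11q - 3  ⇒  -2q = -1  ⇒  q = 1/2.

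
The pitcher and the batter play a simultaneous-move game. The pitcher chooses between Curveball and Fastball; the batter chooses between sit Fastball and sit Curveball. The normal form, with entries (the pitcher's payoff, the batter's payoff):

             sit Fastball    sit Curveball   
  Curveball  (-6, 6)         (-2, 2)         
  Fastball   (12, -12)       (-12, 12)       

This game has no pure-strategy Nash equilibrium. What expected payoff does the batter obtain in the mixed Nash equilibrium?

For the batter to be willing to mix, the batter must be indifferent between sit Fastball and sit Curveball, which pins down the pitcher's mix.
  the batter's expected payoff from sit Fastball: p·6 + (1−p)·(-12) = 18p - 12
  the batter's expected payoff from sit Curveball: p·2 + (1−p)·12 = -10p + 12
  18p - 12 = -10p + 12  ⇒  28p = 24  ⇒  p = 6/7.
At equilibrium the batter is indifferent across columns, so the batter's payoff equals the payoff from sit Fastball: (6/7)·6 + (1/7)·(-12) = 24/7.

24/7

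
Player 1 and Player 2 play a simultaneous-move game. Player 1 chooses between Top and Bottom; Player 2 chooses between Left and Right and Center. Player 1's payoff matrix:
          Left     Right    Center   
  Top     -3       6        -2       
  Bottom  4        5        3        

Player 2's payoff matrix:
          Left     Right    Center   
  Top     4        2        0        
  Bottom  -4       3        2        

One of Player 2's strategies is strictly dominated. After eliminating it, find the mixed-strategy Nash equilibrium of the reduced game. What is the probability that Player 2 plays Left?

q = 1/8

Player 2's strategy Center is strictly dominated by Right: 2 > 0 and 3 > 2. Eliminate Center.
Player 1's indifference between Top and Bottom determines Player 2's mixing probability q:
  Player 1's expected payoff from Top: q·(-3) + (1−q)·6 = -9q + 6
  Player 1's expected payoff from Bottom: q·4 + (1−q)·5 = -q + 5
  -9q + 6 = -q + 5  ⇒  -8q = -1  ⇒  q = 1/8.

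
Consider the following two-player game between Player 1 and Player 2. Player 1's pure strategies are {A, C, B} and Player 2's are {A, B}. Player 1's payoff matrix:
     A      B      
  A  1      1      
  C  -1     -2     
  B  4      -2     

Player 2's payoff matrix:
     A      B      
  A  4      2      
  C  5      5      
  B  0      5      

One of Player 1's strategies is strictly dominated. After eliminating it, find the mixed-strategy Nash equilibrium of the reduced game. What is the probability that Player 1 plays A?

Player 1's strategy C is strictly dominated by A: 1 > -1 and 1 > -2. Eliminate C.
Player 1's mix must leave Player 2 indifferent between A and B.
  Player 2's payoff from A: p·4 + (1−p)·0 = 4p
  Player 2's payoff from B: p·2 + (1−p)·5 = -3p + 5
  4p = -3p + 5  ⇒  7p = 5  ⇒  p = 5/7.

p = 5/7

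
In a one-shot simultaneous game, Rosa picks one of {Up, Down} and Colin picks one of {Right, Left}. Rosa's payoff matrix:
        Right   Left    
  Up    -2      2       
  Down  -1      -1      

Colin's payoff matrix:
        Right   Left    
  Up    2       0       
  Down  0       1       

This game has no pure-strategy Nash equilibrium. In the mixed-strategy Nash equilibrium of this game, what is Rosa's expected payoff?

Set Rosa's expected payoff from Up equal to that from Down:
  Rosa's payoff to Up: q·(-2) + (1−q)·2 = -4q + 2
  Rosa's payoff to Down: q·(-1) + (1−q)·(-1) = -1
  -4q + 2 = -1  ⇒  -4q = -3  ⇒  q = 3/4.
At equilibrium Rosa is indifferent across rows, so Rosa's payoff equals the payoff from Up: (3/4)·(-2) + (1/4)·2 = -1.

-1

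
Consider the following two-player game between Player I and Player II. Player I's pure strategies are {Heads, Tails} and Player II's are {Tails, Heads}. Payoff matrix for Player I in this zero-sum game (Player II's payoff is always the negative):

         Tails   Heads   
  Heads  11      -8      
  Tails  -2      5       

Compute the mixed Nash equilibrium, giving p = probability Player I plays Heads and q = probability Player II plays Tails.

Player I's mix must leave Player II indifferent between Tails and Heads.
  Player II's payoff from Tails: p·(-11) + (1−p)·2 = -13p + 2
  Player II's payoff from Heads: p·8 + (1−p)·(-5) = 13p - 5
  -13p + 2 = 13p - 5  ⇒  -26p = -7  ⇒  p = 7/26.
Player I's indifference between Heads and Tails determines Player II's mixing probability q:
  Player I's payoff from Heads: q·11 + (1−q)·(-8) = 19q - 8
  Player I's payoff from Tails: q·(-2) + (1−q)·5 = -7q + 5
  19q - 8 = -7q + 5  ⇒  26q = 13  ⇒  q = 1/2.

p = 7/26, q = 1/2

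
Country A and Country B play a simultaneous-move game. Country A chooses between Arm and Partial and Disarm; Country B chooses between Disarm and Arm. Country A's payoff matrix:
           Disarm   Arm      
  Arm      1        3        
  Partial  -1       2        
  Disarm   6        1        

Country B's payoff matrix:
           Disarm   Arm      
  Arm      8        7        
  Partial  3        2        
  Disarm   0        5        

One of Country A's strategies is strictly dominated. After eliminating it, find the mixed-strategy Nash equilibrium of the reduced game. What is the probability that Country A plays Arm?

p = 5/6

Country A's strategy Partial is strictly dominated by Arm: 1 > -1 and 3 > 2. Eliminate Partial.
Country A's mix must leave Country B indifferent between Disarm and Arm.
  Country B's payoff from Disarm: p·8 + (1−p)·0 = 8p
  Country B's payoff from Arm: p·7 + (1−p)·5 = 2p + 5
  8p = 2p + 5  ⇒  6p = 5  ⇒  p = 5/6.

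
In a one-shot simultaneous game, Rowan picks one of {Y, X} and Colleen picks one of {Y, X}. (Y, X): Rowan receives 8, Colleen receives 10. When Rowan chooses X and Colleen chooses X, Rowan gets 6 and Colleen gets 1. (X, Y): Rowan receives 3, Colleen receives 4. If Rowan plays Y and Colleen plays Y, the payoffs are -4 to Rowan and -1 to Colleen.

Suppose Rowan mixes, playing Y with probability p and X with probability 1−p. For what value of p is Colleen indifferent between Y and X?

Rowan's mix must leave Colleen indifferent between Y and X.
  Colleen's payoff from Y: p·(-1) + (1−p)·4 = -5p + 4
  Colleen's payoff from X: p·10 + (1−p)·1 = 9p + 1
  -5p + 4 = 9p + 1  ⇒  -14p = -3  ⇒  p = 3/14.

p = 3/14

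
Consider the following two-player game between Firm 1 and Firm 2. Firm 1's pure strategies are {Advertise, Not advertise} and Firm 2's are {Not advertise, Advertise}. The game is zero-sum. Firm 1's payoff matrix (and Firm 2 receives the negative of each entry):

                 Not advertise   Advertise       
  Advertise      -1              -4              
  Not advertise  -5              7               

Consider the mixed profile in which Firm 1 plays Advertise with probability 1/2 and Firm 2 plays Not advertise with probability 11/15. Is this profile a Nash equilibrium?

Given Firm 1's mix p = 1/2, Firm 2's payoff from Not advertise is 3 but from Advertise is -3/2. Firm 2 strictly prefers Not advertise, so Firm 2 would not mix.
So the proposed profile is not a Nash equilibrium.

No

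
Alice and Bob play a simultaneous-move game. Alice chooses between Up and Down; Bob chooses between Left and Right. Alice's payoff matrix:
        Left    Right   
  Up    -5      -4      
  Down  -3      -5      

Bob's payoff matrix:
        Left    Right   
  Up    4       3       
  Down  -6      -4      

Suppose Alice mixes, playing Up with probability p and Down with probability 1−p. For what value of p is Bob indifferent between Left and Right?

Bob's indifference between Left and Right determines Alice's mixing probability p:
  Bob's expected payoff from Left: p·4 + (1−p)·(-6) = 10p - 6
  Bob's expected payoff from Right: p·3 + (1−p)·(-4) = 7p - 4
  10p - 6 = 7p - 4  ⇒  3p = 2  ⇒  p = 2/3.

p = 2/3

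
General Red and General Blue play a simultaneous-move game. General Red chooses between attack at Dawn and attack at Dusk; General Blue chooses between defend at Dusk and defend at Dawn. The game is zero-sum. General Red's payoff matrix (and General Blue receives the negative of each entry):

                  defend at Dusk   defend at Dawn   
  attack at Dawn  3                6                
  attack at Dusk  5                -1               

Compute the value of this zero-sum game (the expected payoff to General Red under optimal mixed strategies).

v = 11/3

For General Red to be willing to mix, General Red must be indifferent between attack at Dawn and attack at Dusk, which pins down General Blue's mix.
  General Red's expected payoff from attack at Dawn: q·3 + (1−q)·6 = -3q + 6
  General Red's expected payoff from attack at Dusk: q·5 + (1−q)·(-1) = 6q - 1
  -3q + 6 = 6q - 1  ⇒  -9q = -7  ⇒  q = 7/9.
The value is General Red's expected payoff against this mix (using attack at Dawn): (7/9)·3 + (2/9)·6 = 11/3.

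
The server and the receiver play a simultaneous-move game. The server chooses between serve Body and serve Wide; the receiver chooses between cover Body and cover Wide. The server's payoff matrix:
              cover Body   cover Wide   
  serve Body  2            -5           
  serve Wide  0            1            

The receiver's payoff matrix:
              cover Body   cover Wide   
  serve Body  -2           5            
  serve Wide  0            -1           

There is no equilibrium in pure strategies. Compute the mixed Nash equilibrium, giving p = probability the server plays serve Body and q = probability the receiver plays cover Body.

Set the receiver's expected payoff from cover Body equal to that from cover Wide:
  the receiver's payoff from cover Body: p·(-2) + (1−p)·0 = -2p
  the receiver's payoff from cover Wide: p·5 + (1−p)·(-1) = 6p - 1
  -2p = 6p - 1  ⇒  -8p = -1  ⇒  p = 1/8.
The receiver's mix must leave the server indifferent between serve Body and serve Wide.
  the server's payoff from serve Body: q·2 + (1−q)·(-5) = 7q - 5
  the server's payoff from serve Wide: q·0 + (1−q)·1 = -q + 1
  7q - 5 = -q + 1  ⇒  8q = 6  ⇒  q = 3/4.

p = 1/8, q = 3/4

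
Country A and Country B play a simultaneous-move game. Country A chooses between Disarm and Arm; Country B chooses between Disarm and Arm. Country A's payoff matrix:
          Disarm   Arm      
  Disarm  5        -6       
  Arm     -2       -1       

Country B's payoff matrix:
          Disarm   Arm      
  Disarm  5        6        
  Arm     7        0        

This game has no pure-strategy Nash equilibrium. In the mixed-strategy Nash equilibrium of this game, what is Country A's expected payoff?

-17/12

Set Country A's expected payoff from Disarm equal to that from Arm:
  Country A's payoff to Disarm: q·5 + (1−q)·(-6) = 11q - 6
  Country A's payoff to Arm: q·(-2) + (1−q)·(-1) = -q - 1
  11q - 6 = -q - 1  ⇒  12q = 5  ⇒  q = 5/12.
At equilibrium Country A is indifferent across rows, so Country A's payoff equals the payoff from Disarm: (5/12)·5 + (7/12)·(-6) = -17/12.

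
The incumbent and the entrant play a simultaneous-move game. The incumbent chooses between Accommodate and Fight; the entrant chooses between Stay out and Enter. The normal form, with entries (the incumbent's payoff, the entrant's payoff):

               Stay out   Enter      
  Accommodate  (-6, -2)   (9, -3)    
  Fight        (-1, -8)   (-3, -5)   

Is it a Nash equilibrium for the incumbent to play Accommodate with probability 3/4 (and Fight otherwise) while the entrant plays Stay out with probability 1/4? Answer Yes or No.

No

Given the entrant's mix q = 1/4, the incumbent's payoff from Accommodate is 21/4 but from Fight is -5/2. The incumbent strictly prefers Accommodate, so the incumbent would not mix.
So the proposed profile is not a Nash equilibrium.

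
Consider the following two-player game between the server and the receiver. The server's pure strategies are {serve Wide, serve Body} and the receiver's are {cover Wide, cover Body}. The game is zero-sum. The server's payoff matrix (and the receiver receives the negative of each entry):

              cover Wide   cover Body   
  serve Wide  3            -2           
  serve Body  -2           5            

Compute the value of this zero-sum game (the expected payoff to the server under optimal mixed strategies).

The server's indifference between serve Wide and serve Body determines the receiver's mixing probability q:
  the server's expected payoff from serve Wide: q·3 + (1−q)·(-2) = 5q - 2
  the server's expected payoff from serve Body: q·(-2) + (1−q)·5 = -7q + 5
  5q - 2 = -7q + 5  ⇒  12q = 7  ⇒  q = 7/12.
The value is the server's expected payoff against this mix (using serve Wide): (7/12)·3 + (5/12)·(-2) = 11/12.

v = 11/12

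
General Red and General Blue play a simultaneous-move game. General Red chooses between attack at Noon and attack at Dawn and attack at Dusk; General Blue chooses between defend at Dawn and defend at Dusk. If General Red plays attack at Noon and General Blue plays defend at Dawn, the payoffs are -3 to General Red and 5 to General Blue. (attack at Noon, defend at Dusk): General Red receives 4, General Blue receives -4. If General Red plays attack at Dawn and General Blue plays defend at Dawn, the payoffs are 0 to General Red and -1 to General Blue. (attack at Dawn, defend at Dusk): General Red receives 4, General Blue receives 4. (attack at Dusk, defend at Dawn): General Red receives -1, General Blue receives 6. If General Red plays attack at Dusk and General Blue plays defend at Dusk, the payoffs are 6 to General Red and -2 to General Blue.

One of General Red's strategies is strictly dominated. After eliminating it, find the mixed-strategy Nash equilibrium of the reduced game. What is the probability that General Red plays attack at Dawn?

p = 8/13

General Red's strategy attack at Noon is strictly dominated by attack at Dusk: -1 > -3 and 6 > 4. Eliminate attack at Noon.
General Red's mix must leave General Blue indifferent between defend at Dawn and defend at Dusk.
  General Blue's payoff from defend at Dawn: p·(-1) + (1−p)·6 = -7p + 6
  General Blue's payoff from defend at Dusk: p·4 + (1−p)·(-2) = 6p - 2
  -7p + 6 = 6p - 2  ⇒  -13p = -8  ⇒  p = 8/13.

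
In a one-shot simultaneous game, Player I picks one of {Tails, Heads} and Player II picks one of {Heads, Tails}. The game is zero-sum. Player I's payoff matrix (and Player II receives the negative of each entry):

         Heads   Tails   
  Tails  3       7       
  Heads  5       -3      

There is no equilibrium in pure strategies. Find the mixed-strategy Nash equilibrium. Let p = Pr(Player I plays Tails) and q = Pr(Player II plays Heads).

p = 2/3, q = 5/6

In a mixed equilibrium Player II is indifferent between Heads and Tails; this condition fixes p.
  Player II's payoff from Heads: p·(-3) + (1−p)·(-5) = 2p - 5
  Player II's payoff from Tails: p·(-7) + (1−p)·3 = -10p + 3
  2p - 5 = -10p + 3  ⇒  12p = 8  ⇒  p = 2/3.
Player I's indifference between Tails and Heads determines Player II's mixing probability q:
  Player I's payoff from Tails: q·3 + (1−q)·7 = -4q + 7
  Player I's payoff from Heads: q·5 + (1−q)·(-3) = 8q - 3
  -4q + 7 = 8q - 3  ⇒  -12q = -10  ⇒  q = 5/6.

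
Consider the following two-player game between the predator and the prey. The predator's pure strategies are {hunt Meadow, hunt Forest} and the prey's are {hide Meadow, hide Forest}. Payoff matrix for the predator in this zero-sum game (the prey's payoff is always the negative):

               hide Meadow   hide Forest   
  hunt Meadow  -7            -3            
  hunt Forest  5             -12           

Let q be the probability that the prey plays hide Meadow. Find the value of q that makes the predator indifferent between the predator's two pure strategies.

q = 3/7

For the predator to be willing to mix, the predator must be indifferent between hunt Meadow and hunt Forest, which pins down the prey's mix.
  the predator's expected payoff from hunt Meadow: q·(-7) + (1−q)·(-3) = -4q - 3
  the predator's expected payoff from hunt Forest: q·5 + (1−q)·(-12) = 17q - 12
  -4q - 3 = 17q - 12  ⇒  -21q = -9  ⇒  q = 3/7.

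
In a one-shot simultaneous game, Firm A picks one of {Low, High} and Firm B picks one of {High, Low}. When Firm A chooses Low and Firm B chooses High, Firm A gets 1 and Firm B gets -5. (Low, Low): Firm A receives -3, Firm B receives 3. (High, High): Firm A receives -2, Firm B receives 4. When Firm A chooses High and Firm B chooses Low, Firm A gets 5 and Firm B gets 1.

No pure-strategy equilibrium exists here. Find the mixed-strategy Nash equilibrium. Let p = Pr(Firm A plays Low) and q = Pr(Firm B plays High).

p = 3/11, q = 8/11

For Firm B to be willing to mix, Firm B must be indifferent between High and Low, which pins down Firm A's mix.
  Firm B's payoff to High: p·(-5) + (1−p)·4 = -9p + 4
  Firm B's payoff to Low: p·3 + (1−p)·1 = 2p + 1
  -9p + 4 = 2p + 1  ⇒  -11p = -3  ⇒  p = 3/11.
Set Firm A's expected payoff from Low equal to that from High:
  Firm A's expected payoff from Low: q·1 + (1−q)·(-3) = 4q - 3
  Firm A's expected payoff from High: q·(-2) + (1−q)·5 = -7q + 5
  4q - 3 = -7q + 5  ⇒  11q = 8  ⇒  q = 8/11.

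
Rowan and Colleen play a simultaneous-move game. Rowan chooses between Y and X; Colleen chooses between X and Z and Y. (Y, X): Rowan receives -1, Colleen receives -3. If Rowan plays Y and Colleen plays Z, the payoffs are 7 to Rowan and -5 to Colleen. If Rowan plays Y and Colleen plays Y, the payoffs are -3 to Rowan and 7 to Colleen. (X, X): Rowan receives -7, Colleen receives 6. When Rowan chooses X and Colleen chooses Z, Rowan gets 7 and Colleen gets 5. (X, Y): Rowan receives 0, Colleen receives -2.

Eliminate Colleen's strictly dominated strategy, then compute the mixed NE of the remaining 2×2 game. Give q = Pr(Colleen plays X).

Colleen's strategy Z is strictly dominated by X: -3 > -5 and 6 > 5. Eliminate Z.
Colleen's mix must leave Rowan indifferent between Y and X.
  Rowan's payoff from Y: q·(-1) + (1−q)·(-3) = 2q - 3
  Rowan's payoff from X: q·(-7) + (1−q)·0 = -7q
  2q - 3 = -7q  ⇒  9q = 3  ⇒  q = 1/3.

q = 1/3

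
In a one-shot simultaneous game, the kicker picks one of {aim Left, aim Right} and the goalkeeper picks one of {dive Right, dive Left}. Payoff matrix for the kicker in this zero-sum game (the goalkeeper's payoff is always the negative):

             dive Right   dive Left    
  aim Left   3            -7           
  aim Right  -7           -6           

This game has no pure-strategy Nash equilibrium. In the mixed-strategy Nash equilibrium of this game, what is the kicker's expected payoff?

-67/11

For the kicker to be willing to mix, the kicker must be indifferent between aim Left and aim Right, which pins down the goalkeeper's mix.
  the kicker's payoff to aim Left: q·3 + (1−q)·(-7) = 10q - 7
  the kicker's payoff to aim Right: q·(-7) + (1−q)·(-6) = -q - 6
  10q - 7 = -q - 6  ⇒  11q = 1  ⇒  q = 1/11.
At equilibrium the kicker is indifferent across rows, so the kicker's payoff equals the payoff from aim Left: (1/11)·3 + (10/11)·(-7) = -67/11.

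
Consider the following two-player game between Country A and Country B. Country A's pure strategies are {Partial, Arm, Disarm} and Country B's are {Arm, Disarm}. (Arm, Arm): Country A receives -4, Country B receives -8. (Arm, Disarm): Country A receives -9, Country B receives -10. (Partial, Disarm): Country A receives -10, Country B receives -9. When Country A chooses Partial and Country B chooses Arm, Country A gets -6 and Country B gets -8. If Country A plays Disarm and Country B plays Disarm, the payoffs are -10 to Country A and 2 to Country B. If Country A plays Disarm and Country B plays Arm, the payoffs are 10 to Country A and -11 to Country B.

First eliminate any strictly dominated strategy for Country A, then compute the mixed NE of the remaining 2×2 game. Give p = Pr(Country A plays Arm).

Country A's strategy Partial is strictly dominated by Arm: -4 > -6 and -9 > -10. Eliminate Partial.
Country B's indifference between Arm and Disarm determines Country A's mixing probability p:
  Country B's payoff to Arm: p·(-8) + (1−p)·(-11) = 3p - 11
  Country B's payoff to Disarm: p·(-10) + (1−p)·2 = -12p + 2
  3p - 11 = -12p + 2  ⇒  15p = 13  ⇒  p = 13/15.

p = 13/15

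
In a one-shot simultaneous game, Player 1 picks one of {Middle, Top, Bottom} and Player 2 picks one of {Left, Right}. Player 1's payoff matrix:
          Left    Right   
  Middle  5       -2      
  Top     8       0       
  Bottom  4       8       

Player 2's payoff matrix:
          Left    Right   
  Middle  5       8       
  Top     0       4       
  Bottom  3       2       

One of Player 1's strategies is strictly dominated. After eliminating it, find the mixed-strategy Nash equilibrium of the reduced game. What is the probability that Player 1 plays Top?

Player 1's strategy Middle is strictly dominated by Top: 8 > 5 and 0 > -2. Eliminate Middle.
Player 1's mix must leave Player 2 indifferent between Left and Right.
  Player 2's expected payoff from Left: p·0 + (1−p)·3 = -3p + 3
  Player 2's expected payoff from Right: p·4 + (1−p)·2 = 2p + 2
  -3p + 3 = 2p + 2  ⇒  -5p = -1  ⇒  p = 1/5.

p = 1/5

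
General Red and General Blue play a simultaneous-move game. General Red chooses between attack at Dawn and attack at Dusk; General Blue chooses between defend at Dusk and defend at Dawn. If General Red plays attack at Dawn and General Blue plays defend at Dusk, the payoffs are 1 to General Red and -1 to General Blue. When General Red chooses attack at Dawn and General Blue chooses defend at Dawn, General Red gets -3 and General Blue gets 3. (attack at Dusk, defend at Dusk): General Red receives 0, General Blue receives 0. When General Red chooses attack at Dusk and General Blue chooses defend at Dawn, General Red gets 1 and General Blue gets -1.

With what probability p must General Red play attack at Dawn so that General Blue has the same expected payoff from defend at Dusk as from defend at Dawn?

p = 1/5

In a mixed equilibrium General Blue is indifferent between defend at Dusk and defend at Dawn; this condition fixes p.
  General Blue's expected payoff from defend at Dusk: p·(-1) + (1−p)·0 = -p
  General Blue's expected payoff from defend at Dawn: p·3 + (1−p)·(-1) = 4p - 1
  -p = 4p - 1  ⇒  -5p = -1  ⇒  p = 1/5.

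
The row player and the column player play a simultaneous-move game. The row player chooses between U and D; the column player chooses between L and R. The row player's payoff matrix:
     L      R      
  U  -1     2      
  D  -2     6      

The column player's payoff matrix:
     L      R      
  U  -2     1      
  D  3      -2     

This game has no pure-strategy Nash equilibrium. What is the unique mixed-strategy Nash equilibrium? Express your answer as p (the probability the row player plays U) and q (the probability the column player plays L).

p = 5/8, q = 4/5

In a mixed equilibrium the column player is indifferent between L and R; this condition fixes p.
  the column player's expected payoff from L: p·(-2) + (1−p)·3 = -5p + 3
  the column player's expected payoff from R: p·1 + (1−p)·(-2) = 3p - 2
  -5p + 3 = 3p - 2  ⇒  -8p = -5  ⇒  p = 5/8.
In a mixed equilibrium the row player is indifferent between U and D; this condition fixes q.
  the row player's payoff from U: q·(-1) + (1−q)·2 = -3q + 2
  the row player's payoff from D: q·(-2) + (1−q)·6 = -8q + 6
  -3q + 2 = -8q + 6  ⇒  5q = 4  ⇒  q = 4/5.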